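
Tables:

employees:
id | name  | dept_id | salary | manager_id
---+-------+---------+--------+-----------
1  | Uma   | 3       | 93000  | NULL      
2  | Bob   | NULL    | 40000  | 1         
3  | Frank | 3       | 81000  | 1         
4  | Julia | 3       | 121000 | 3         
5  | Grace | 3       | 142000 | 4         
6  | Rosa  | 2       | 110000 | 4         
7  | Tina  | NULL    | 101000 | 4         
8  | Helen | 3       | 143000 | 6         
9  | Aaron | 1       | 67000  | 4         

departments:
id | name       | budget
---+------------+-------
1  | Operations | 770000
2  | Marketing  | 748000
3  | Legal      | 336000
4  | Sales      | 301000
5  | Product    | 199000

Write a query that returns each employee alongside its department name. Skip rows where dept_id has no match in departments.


INNER JOIN keeps only employees rows whose dept_id matches an id in departments. Walk through each employee:
  - employee 1 (Uma): dept_id=3 -> matches Legal
  - employee 2 (Bob): dept_id=NULL, no match -> dropped
  - employee 3 (Frank): dept_id=3 -> matches Legal
  - employee 4 (Julia): dept_id=3 -> matches Legal
  - employee 5 (Grace): dept_id=3 -> matches Legal
  - employee 6 (Rosa): dept_id=2 -> matches Marketing
  - employee 7 (Tina): dept_id=NULL, no match -> dropped
  - employee 8 (Helen): dept_id=3 -> matches Legal
  - employee 9 (Aaron): dept_id=1 -> matches Operations
So 2 of 9 rows are dropped.

SQL:
SELECT a.name, b.name AS department
FROM employees a
INNER JOIN departments b ON a.dept_id = b.id

Result:
name  | department
------+-----------
Uma   | Legal     
Frank | Legal     
Julia | Legal     
Grace | Legal     
Rosa  | Marketing 
Helen | Legal     
Aaron | Operations


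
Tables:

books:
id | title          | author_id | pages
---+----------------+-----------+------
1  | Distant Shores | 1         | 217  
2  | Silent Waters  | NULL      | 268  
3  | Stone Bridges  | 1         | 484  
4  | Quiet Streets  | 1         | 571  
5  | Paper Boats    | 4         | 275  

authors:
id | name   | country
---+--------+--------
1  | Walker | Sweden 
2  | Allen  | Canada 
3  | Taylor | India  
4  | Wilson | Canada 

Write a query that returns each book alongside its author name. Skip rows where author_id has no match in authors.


INNER JOIN keeps only books rows whose author_id matches an id in authors. Walk through each book:
  - book 1 (Distant Shores): author_id=1 -> matches Walker
  - book 2 (Silent Waters): author_id=NULL, no match -> dropped
  - book 3 (Stone Bridges): author_id=1 -> matches Walker
  - book 4 (Quiet Streets): author_id=1 -> matches Walker
  - book 5 (Paper Boats): author_id=4 -> matches Wilson
So 1 of 5 rows is dropped.

SQL:
SELECT a.title, b.name AS author
FROM books a
INNER JOIN authors b ON a.author_id = b.id

Result:
title          | author
---------------+-------
Distant Shores | Walker
Stone Bridges  | Walker
Quiet Streets  | Walker
Paper Boats    | Wilson


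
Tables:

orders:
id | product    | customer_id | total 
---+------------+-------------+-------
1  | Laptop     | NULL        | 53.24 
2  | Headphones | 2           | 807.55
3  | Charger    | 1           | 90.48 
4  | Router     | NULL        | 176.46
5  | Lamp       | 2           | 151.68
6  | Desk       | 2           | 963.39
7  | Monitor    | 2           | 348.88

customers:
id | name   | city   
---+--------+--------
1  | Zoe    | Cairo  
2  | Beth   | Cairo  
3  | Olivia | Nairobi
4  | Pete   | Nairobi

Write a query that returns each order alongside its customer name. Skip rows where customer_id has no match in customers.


INNER JOIN keeps only orders rows whose customer_id matches an id in customers. Walk through each order:
  - order 1 (Laptop): customer_id=NULL, no match -> dropped
  - order 2 (Headphones): customer_id=2 -> matches Beth
  - order 3 (Charger): customer_id=1 -> matches Zoe
  - order 4 (Router): customer_id=NULL, no match -> dropped
  - order 5 (Lamp): customer_id=2 -> matches Beth
  - order 6 (Desk): customer_id=2 -> matches Beth
  - order 7 (Monitor): customer_id=2 -> matches Beth
So 2 of 7 rows are dropped.

SQL:
SELECT a.product, b.name AS customer
FROM orders a
INNER JOIN customers b ON a.customer_id = b.id

Result:
product    | customer
-----------+---------
Headphones | Beth    
Charger    | Zoe     
Lamp       | Beth    
Desk       | Beth    
Monitor    | Beth    


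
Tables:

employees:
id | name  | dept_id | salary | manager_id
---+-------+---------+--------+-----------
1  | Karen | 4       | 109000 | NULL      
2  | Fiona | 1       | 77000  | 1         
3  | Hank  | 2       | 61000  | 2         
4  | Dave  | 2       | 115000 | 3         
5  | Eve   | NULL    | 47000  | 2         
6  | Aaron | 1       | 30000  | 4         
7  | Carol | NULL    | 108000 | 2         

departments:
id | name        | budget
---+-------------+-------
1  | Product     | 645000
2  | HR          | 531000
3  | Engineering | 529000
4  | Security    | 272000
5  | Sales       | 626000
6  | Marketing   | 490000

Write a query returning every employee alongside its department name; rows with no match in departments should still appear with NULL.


LEFT JOIN keeps every row from employees (the left table); where dept_id has no match in departments, the department columns become NULL. Walk through each employee:
  - employee 1 (Karen): dept_id=4 -> matches Security
  - employee 2 (Fiona): dept_id=1 -> matches Product
  - employee 3 (Hank): dept_id=2 -> matches HR
  - employee 4 (Dave): dept_id=2 -> matches HR
  - employee 5 (Eve): dept_id=NULL, no match -> kept with NULL
  - employee 6 (Aaron): dept_id=1 -> matches Product
  - employee 7 (Carol): dept_id=NULL, no match -> kept with NULL
All 7 rows appear; 2 have NULL department.

SQL:
SELECT a.name, b.name AS department
FROM employees a
LEFT JOIN departments b ON a.dept_id = b.id

Result:
name  | department
------+-----------
Karen | Security  
Fiona | Product   
Hank  | HR        
Dave  | HR        
Eve   | NULL      
Aaron | Product   
Carol | NULL      


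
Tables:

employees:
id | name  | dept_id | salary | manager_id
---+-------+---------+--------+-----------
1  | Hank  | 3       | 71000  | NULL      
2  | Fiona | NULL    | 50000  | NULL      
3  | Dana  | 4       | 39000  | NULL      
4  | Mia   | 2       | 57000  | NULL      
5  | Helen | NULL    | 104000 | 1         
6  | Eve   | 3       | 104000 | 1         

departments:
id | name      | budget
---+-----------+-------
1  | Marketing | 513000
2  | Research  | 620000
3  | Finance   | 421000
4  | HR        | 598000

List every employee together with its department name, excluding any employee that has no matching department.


INNER JOIN keeps only employees rows whose dept_id matches an id in departments. Walk through each employee:
  - employee 1 (Hank): dept_id=3 -> matches Finance
  - employee 2 (Fiona): dept_id=NULL, no match -> dropped
  - employee 3 (Dana): dept_id=4 -> matches HR
  - employee 4 (Mia): dept_id=2 -> matches Research
  - employee 5 (Helen): dept_id=NULL, no match -> dropped
  - employee 6 (Eve): dept_id=3 -> matches Finance
So 2 of 6 rows are dropped.

SQL:
SELECT a.name, b.name AS department
FROM employees a
INNER JOIN departments b ON a.dept_id = b.id

Result:
name | department
-----+-----------
Hank | Finance   
Dana | HR        
Mia  | Research  
Eve  | Finance   


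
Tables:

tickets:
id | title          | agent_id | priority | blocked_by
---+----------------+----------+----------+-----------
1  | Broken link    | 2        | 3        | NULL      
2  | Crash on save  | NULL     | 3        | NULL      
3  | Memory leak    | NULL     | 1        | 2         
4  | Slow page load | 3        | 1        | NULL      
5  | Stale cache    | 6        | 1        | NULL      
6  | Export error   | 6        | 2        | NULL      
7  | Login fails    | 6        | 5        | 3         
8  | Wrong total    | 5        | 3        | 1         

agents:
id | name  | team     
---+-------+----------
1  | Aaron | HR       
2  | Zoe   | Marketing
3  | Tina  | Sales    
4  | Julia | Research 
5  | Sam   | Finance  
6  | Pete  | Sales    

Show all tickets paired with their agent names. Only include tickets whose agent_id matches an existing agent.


INNER JOIN keeps only tickets rows whose agent_id matches an id in agents. Walk through each ticket:
  - ticket 1 (Broken link): agent_id=2 -> matches Zoe
  - ticket 2 (Crash on save): agent_id=NULL, no match -> dropped
  - ticket 3 (Memory leak): agent_id=NULL, no match -> dropped
  - ticket 4 (Slow page load): agent_id=3 -> matches Tina
  - ticket 5 (Stale cache): agent_id=6 -> matches Pete
  - ticket 6 (Export error): agent_id=6 -> matches Pete
  - ticket 7 (Login fails): agent_id=6 -> matches Pete
  - ticket 8 (Wrong total): agent_id=5 -> matches Sam
So 2 of 8 rows are dropped.

SQL:
SELECT a.title, b.name AS agent
FROM tickets a
INNER JOIN agents b ON a.agent_id = b.id

Result:
title          | agent
---------------+------
Broken link    | Zoe  
Slow page load | Tina 
Stale cache    | Pete 
Export error   | Pete 
Login fails    | Pete 
Wrong total    | Sam  


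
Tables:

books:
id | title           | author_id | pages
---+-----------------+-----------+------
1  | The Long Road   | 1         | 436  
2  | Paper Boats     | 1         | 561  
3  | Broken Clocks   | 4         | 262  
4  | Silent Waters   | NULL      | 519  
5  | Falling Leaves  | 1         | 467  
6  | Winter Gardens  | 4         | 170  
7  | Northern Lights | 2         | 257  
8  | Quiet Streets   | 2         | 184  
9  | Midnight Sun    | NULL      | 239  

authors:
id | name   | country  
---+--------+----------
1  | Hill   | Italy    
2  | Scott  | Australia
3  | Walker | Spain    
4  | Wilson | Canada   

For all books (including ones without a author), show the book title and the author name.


LEFT JOIN keeps every row from books (the left table); where author_id has no match in authors, the author columns become NULL. Walk through each book:
  - book 1 (The Long Road): author_id=1 -> matches Hill
  - book 2 (Paper Boats): author_id=1 -> matches Hill
  - book 3 (Broken Clocks): author_id=4 -> matches Wilson
  - book 4 (Silent Waters): author_id=NULL, no match -> kept with NULL
  - book 5 (Falling Leaves): author_id=1 -> matches Hill
  - book 6 (Winter Gardens): author_id=4 -> matches Wilson
  - book 7 (Northern Lights): author_id=2 -> matches Scott
  - book 8 (Quiet Streets): author_id=2 -> matches Scott
  - book 9 (Midnight Sun): author_id=NULL, no match -> kept with NULL
All 9 rows appear; 2 have NULL author.

SQL:
SELECT a.title, b.name AS author
FROM books a
LEFT JOIN authors b ON a.author_id = b.id

Result:
title           | author
----------------+-------
The Long Road   | Hill  
Paper Boats     | Hill  
Broken Clocks   | Wilson
Silent Waters   | NULL  
Falling Leaves  | Hill  
Winter Gardens  | Wilson
Northern Lights | Scott 
Quiet Streets   | Scott 
Midnight Sun    | NULL  


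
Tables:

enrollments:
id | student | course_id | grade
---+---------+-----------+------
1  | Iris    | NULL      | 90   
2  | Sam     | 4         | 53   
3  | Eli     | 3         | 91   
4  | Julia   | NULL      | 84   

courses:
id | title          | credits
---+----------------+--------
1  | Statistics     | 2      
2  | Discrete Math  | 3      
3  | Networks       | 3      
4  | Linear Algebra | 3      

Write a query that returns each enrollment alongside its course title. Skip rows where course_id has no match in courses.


INNER JOIN keeps only enrollments rows whose course_id matches an id in courses. Walk through each enrollment:
  - enrollment 1 (Iris): course_id=NULL, no match -> dropped
  - enrollment 2 (Sam): course_id=4 -> matches Linear Algebra
  - enrollment 3 (Eli): course_id=3 -> matches Networks
  - enrollment 4 (Julia): course_id=NULL, no match -> dropped
So 2 of 4 rows are dropped.

SQL:
SELECT a.student, b.title AS course
FROM enrollments a
INNER JOIN courses b ON a.course_id = b.id

Result:
student | course        
--------+---------------
Sam     | Linear Algebra
Eli     | Networks      


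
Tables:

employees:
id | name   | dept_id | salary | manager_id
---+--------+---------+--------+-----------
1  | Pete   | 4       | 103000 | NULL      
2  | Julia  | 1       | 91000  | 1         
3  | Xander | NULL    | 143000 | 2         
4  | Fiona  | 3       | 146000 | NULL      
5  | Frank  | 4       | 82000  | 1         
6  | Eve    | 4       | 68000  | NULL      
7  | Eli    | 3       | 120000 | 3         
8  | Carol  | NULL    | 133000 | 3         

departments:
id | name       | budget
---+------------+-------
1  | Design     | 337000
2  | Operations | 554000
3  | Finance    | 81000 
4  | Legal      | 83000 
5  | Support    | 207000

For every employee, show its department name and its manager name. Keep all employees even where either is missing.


Two LEFT JOINs from the same base table employees: one to departments via dept_id, one to employees itself via manager_id. Both are LEFT so every employee is preserved.
Match against departments:
  - employee 1 (Pete): dept_id=4 -> matches Legal
  - employee 2 (Julia): dept_id=1 -> matches Design
  - employee 3 (Xander): dept_id=NULL, no match -> kept with NULL
  - employee 4 (Fiona): dept_id=3 -> matches Finance
  - employee 5 (Frank): dept_id=4 -> matches Legal
  - employee 6 (Eve): dept_id=4 -> matches Legal
  - employee 7 (Eli): dept_id=3 -> matches Finance
  - employee 8 (Carol): dept_id=NULL, no match -> kept with NULL
Match against employees (self):
  - employee 1 (Pete): manager_id=NULL -> NULL
  - employee 2 (Julia): manager_id=1 -> Pete
  - employee 3 (Xander): manager_id=2 -> Julia
  - employee 4 (Fiona): manager_id=NULL -> NULL
  - employee 5 (Frank): manager_id=1 -> Pete
  - employee 6 (Eve): manager_id=NULL -> NULL
  - employee 7 (Eli): manager_id=3 -> Xander
  - employee 8 (Carol): manager_id=3 -> Xander

SQL:
SELECT a.name, b.name AS department, c.name AS manager
FROM employees a
LEFT JOIN departments b ON a.dept_id = b.id
LEFT JOIN employees c ON a.manager_id = c.id

Result:
name   | department | manager
-------+------------+--------
Pete   | Legal      | NULL   
Julia  | Design     | Pete   
Xander | NULL       | Julia  
Fiona  | Finance    | NULL   
Frank  | Legal      | Pete   
Eve    | Legal      | NULL   
Eli    | Finance    | Xander 
Carol  | NULL       | Xander 


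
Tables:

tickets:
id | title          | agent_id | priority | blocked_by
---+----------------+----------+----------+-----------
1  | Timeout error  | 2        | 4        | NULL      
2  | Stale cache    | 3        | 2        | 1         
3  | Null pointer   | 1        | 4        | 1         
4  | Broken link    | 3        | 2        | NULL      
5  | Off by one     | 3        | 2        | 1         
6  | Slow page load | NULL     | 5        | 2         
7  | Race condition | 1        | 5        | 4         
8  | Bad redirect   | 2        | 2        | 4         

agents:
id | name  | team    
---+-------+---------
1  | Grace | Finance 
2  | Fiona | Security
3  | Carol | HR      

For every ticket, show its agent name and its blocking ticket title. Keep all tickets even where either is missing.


Two LEFT JOINs from the same base table tickets: one to agents via agent_id, one to tickets itself via blocked_by. Both are LEFT so every ticket is preserved.
Match against agents:
  - ticket 1 (Timeout error): agent_id=2 -> matches Fiona
  - ticket 2 (Stale cache): agent_id=3 -> matches Carol
  - ticket 3 (Null pointer): agent_id=1 -> matches Grace
  - ticket 4 (Broken link): agent_id=3 -> matches Carol
  - ticket 5 (Off by one): agent_id=3 -> matches Carol
  - ticket 6 (Slow page load): agent_id=NULL, no match -> kept with NULL
  - ticket 7 (Race condition): agent_id=1 -> matches Grace
  - ticket 8 (Bad redirect): agent_id=2 -> matches Fiona
Match against tickets (self):
  - ticket 1 (Timeout error): blocked_by=NULL -> NULL
  - ticket 2 (Stale cache): blocked_by=1 -> Timeout error
  - ticket 3 (Null pointer): blocked_by=1 -> Timeout error
  - ticket 4 (Broken link): blocked_by=NULL -> NULL
  - ticket 5 (Off by one): blocked_by=1 -> Timeout error
  - ticket 6 (Slow page load): blocked_by=2 -> Stale cache
  - ticket 7 (Race condition): blocked_by=4 -> Broken link
  - ticket 8 (Bad redirect): blocked_by=4 -> Broken link

SQL:
SELECT a.title, b.name AS agent, c.title AS blocked_by
FROM tickets a
LEFT JOIN agents b ON a.agent_id = b.id
LEFT JOIN tickets c ON a.blocked_by = c.id

Result:
title          | agent | blocked_by   
---------------+-------+--------------
Timeout error  | Fiona | NULL         
Stale cache    | Carol | Timeout error
Null pointer   | Grace | Timeout error
Broken link    | Carol | NULL         
Off by one     | Carol | Timeout error
Slow page load | NULL  | Stale cache  
Race condition | Grace | Broken link  
Bad redirect   | Fiona | Broken link  


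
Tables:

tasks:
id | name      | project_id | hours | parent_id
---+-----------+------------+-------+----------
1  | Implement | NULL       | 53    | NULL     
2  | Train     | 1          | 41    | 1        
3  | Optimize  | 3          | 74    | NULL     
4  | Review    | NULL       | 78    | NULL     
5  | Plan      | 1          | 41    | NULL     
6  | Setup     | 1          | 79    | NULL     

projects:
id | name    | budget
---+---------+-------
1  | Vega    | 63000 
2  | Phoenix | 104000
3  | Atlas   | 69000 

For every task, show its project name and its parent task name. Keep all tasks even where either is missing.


Two LEFT JOINs from the same base table tasks: one to projects via project_id, one to tasks itself via parent_id. Both are LEFT so every task is preserved.
Match against projects:
  - task 1 (Implement): project_id=NULL, no match -> kept with NULL
  - task 2 (Train): project_id=1 -> matches Vega
  - task 3 (Optimize): project_id=3 -> matches Atlas
  - task 4 (Review): project_id=NULL, no match -> kept with NULL
  - task 5 (Plan): project_id=1 -> matches Vega
  - task 6 (Setup): project_id=1 -> matches Vega
Match against tasks (self):
  - task 1 (Implement): parent_id=NULL -> NULL
  - task 2 (Train): parent_id=1 -> Implement
  - task 3 (Optimize): parent_id=NULL -> NULL
  - task 4 (Review): parent_id=NULL -> NULL
  - task 5 (Plan): parent_id=NULL -> NULL
  - task 6 (Setup): parent_id=NULL -> NULL

SQL:
SELECT a.name, b.name AS project, c.name AS parent
FROM tasks a
LEFT JOIN projects b ON a.project_id = b.id
LEFT JOIN tasks c ON a.parent_id = c.id

Result:
name      | project | parent   
----------+---------+----------
Implement | NULL    | NULL     
Train     | Vega    | Implement
Optimize  | Atlas   | NULL     
Review    | NULL    | NULL     
Plan      | Vega    | NULL     
Setup     | Vega    | NULL     


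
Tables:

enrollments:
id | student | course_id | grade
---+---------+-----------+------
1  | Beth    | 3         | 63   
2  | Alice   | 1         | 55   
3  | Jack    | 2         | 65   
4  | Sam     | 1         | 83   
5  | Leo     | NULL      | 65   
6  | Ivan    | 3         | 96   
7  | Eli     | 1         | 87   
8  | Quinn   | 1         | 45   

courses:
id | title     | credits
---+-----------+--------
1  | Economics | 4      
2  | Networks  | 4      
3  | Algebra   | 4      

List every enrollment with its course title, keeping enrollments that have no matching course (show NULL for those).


LEFT JOIN keeps every row from enrollments (the left table); where course_id has no match in courses, the course columns become NULL. Walk through each enrollment:
  - enrollment 1 (Beth): course_id=3 -> matches Algebra
  - enrollment 2 (Alice): course_id=1 -> matches Economics
  - enrollment 3 (Jack): course_id=2 -> matches Networks
  - enrollment 4 (Sam): course_id=1 -> matches Economics
  - enrollment 5 (Leo): course_id=NULL, no match -> kept with NULL
  - enrollment 6 (Ivan): course_id=3 -> matches Algebra
  - enrollment 7 (Eli): course_id=1 -> matches Economics
  - enrollment 8 (Quinn): course_id=1 -> matches Economics
All 8 rows appear; 1 has NULL course.

SQL:
SELECT a.student, b.title AS course
FROM enrollments a
LEFT JOIN courses b ON a.course_id = b.id

Result:
student | course   
--------+----------
Beth    | Algebra  
Alice   | Economics
Jack    | Networks 
Sam     | Economics
Leo     | NULL     
Ivan    | Algebra  
Eli     | Economics
Quinn   | Economics


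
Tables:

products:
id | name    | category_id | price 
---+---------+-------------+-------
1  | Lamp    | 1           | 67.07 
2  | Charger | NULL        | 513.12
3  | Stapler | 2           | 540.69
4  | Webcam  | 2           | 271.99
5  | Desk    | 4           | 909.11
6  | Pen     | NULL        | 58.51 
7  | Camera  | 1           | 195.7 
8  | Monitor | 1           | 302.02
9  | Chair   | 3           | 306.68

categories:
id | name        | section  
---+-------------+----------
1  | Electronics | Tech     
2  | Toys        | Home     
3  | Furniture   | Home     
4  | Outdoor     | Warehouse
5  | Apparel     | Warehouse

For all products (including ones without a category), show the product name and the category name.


LEFT JOIN keeps every row from products (the left table); where category_id has no match in categories, the category columns become NULL. Walk through each product:
  - product 1 (Lamp): category_id=1 -> matches Electronics
  - product 2 (Charger): category_id=NULL, no match -> kept with NULL
  - product 3 (Stapler): category_id=2 -> matches Toys
  - product 4 (Webcam): category_id=2 -> matches Toys
  - product 5 (Desk): category_id=4 -> matches Outdoor
  - product 6 (Pen): category_id=NULL, no match -> kept with NULL
  - product 7 (Camera): category_id=1 -> matches Electronics
  - product 8 (Monitor): category_id=1 -> matches Electronics
  - product 9 (Chair): category_id=3 -> matches Furniture
All 9 rows appear; 2 have NULL category.

SQL:
SELECT a.name, b.name AS category
FROM products a
LEFT JOIN categories b ON a.category_id = b.id

Result:
name    | category   
--------+------------
Lamp    | Electronics
Charger | NULL       
Stapler | Toys       
Webcam  | Toys       
Desk    | Outdoor    
Pen     | NULL       
Camera  | Electronics
Monitor | Electronics
Chair   | Furniture  


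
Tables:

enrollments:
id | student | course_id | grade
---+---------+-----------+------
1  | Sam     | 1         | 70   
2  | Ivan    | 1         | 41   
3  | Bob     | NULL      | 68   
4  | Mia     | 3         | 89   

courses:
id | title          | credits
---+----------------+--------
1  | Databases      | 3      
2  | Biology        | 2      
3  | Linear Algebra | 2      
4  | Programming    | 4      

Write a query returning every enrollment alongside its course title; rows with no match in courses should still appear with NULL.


LEFT JOIN keeps every row from enrollments (the left table); where course_id has no match in courses, the course columns become NULL. Walk through each enrollment:
  - enrollment 1 (Sam): course_id=1 -> matches Databases
  - enrollment 2 (Ivan): course_id=1 -> matches Databases
  - enrollment 3 (Bob): course_id=NULL, no match -> kept with NULL
  - enrollment 4 (Mia): course_id=3 -> matches Linear Algebra
All 4 rows appear; 1 has NULL course.

SQL:
SELECT a.student, b.title AS course
FROM enrollments a
LEFT JOIN courses b ON a.course_id = b.id

Result:
student | course        
--------+---------------
Sam     | Databases     
Ivan    | Databases     
Bob     | NULL          
Mia     | Linear Algebra


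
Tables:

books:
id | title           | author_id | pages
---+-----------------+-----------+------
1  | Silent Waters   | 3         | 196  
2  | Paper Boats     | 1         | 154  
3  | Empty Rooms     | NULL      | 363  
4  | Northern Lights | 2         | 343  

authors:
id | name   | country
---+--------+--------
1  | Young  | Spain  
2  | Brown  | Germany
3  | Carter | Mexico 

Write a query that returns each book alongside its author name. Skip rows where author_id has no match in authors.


INNER JOIN keeps only books rows whose author_id matches an id in authors. Walk through each book:
  - book 1 (Silent Waters): author_id=3 -> matches Carter
  - book 2 (Paper Boats): author_id=1 -> matches Young
  - book 3 (Empty Rooms): author_id=NULL, no match -> dropped
  - book 4 (Northern Lights): author_id=2 -> matches Brown
So 1 of 4 rows is dropped.

SQL:
SELECT a.title, b.name AS author
FROM books a
INNER JOIN authors b ON a.author_id = b.id

Result:
title           | author
----------------+-------
Silent Waters   | Carter
Paper Boats     | Young 
Northern Lights | Brown 


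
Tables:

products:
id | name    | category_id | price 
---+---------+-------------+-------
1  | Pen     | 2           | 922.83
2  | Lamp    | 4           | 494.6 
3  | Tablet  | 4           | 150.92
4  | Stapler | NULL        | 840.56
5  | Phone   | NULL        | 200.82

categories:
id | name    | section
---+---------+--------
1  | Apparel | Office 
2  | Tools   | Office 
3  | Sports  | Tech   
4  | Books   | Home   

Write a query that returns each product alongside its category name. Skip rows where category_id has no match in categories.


INNER JOIN keeps only products rows whose category_id matches an id in categories. Walk through each product:
  - product 1 (Pen): category_id=2 -> matches Tools
  - product 2 (Lamp): category_id=4 -> matches Books
  - product 3 (Tablet): category_id=4 -> matches Books
  - product 4 (Stapler): category_id=NULL, no match -> dropped
  - product 5 (Phone): category_id=NULL, no match -> dropped
So 2 of 5 rows are dropped.

SQL:
SELECT a.name, b.name AS category
FROM products a
INNER JOIN categories b ON a.category_id = b.id

Result:
name   | category
-------+---------
Pen    | Tools   
Lamp   | Books   
Tablet | Books   


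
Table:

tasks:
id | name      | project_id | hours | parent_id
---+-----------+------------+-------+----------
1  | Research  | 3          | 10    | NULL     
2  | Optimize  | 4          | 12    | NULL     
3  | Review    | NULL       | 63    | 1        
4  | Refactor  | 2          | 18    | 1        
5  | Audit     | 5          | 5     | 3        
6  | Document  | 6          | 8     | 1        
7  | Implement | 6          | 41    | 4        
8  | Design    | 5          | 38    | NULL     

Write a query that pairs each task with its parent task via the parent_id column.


This is a self-join: tasks is joined to a second copy of itself, matching each row's parent_id to another row's id. Use LEFT JOIN so rows with parent_id=NULL are kept.
  - task 1 (Research): parent_id=NULL -> NULL
  - task 2 (Optimize): parent_id=NULL -> NULL
  - task 3 (Review): parent_id=1 -> Research
  - task 4 (Refactor): parent_id=1 -> Research
  - task 5 (Audit): parent_id=3 -> Review
  - task 6 (Document): parent_id=1 -> Research
  - task 7 (Implement): parent_id=4 -> Refactor
  - task 8 (Design): parent_id=NULL -> NULL

SQL:
SELECT a.name AS item, b.name AS parent
FROM tasks a
LEFT JOIN tasks b ON a.parent_id = b.id

Result:
item      | parent  
----------+---------
Research  | NULL    
Optimize  | NULL    
Review    | Research
Refactor  | Research
Audit     | Review  
Document  | Research
Implement | Refactor
Design    | NULL    


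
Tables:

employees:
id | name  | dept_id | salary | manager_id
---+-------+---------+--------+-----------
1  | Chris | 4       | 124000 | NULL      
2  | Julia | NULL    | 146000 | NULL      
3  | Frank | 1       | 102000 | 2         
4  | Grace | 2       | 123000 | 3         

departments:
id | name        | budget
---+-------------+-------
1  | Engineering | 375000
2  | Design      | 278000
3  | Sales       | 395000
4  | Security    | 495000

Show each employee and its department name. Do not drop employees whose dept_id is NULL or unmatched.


LEFT JOIN keeps every row from employees (the left table); where dept_id has no match in departments, the department columns become NULL. Walk through each employee:
  - employee 1 (Chris): dept_id=4 -> matches Security
  - employee 2 (Julia): dept_id=NULL, no match -> kept with NULL
  - employee 3 (Frank): dept_id=1 -> matches Engineering
  - employee 4 (Grace): dept_id=2 -> matches Design
All 4 rows appear; 1 has NULL department.

SQL:
SELECT a.name, b.name AS department
FROM employees a
LEFT JOIN departments b ON a.dept_id = b.id

Result:
name  | department 
------+------------
Chris | Security   
Julia | NULL       
Frank | Engineering
Grace | Design     


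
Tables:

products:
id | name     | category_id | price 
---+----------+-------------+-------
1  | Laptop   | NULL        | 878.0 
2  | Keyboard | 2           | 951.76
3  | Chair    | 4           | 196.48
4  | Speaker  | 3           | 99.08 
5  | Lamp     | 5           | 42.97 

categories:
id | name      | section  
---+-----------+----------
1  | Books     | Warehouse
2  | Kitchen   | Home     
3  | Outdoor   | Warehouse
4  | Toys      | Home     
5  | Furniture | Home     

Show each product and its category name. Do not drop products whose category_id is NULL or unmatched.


LEFT JOIN keeps every row from products (the left table); where category_id has no match in categories, the category columns become NULL. Walk through each product:
  - product 1 (Laptop): category_id=NULL, no match -> kept with NULL
  - product 2 (Keyboard): category_id=2 -> matches Kitchen
  - product 3 (Chair): category_id=4 -> matches Toys
  - product 4 (Speaker): category_id=3 -> matches Outdoor
  - product 5 (Lamp): category_id=5 -> matches Furniture
All 5 rows appear; 1 has NULL category.

SQL:
SELECT a.name, b.name AS category
FROM products a
LEFT JOIN categories b ON a.category_id = b.id

Result:
name     | category 
---------+----------
Laptop   | NULL     
Keyboard | Kitchen  
Chair    | Toys     
Speaker  | Outdoor  
Lamp     | Furniture


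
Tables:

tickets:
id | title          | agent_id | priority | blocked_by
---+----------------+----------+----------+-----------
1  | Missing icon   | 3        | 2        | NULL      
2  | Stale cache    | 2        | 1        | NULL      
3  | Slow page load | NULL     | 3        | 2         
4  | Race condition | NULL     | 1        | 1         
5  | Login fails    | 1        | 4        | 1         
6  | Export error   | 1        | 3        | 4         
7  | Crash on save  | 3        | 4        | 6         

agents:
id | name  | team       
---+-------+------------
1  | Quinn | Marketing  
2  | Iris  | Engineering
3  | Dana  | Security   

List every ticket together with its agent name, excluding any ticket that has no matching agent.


INNER JOIN keeps only tickets rows whose agent_id matches an id in agents. Walk through each ticket:
  - ticket 1 (Missing icon): agent_id=3 -> matches Dana
  - ticket 2 (Stale cache): agent_id=2 -> matches Iris
  - ticket 3 (Slow page load): agent_id=NULL, no match -> dropped
  - ticket 4 (Race condition): agent_id=NULL, no match -> dropped
  - ticket 5 (Login fails): agent_id=1 -> matches Quinn
  - ticket 6 (Export error): agent_id=1 -> matches Quinn
  - ticket 7 (Crash on save): agent_id=3 -> matches Dana
So 2 of 7 rows are dropped.

SQL:
SELECT a.title, b.name AS agent
FROM tickets a
INNER JOIN agents b ON a.agent_id = b.id

Result:
title         | agent
--------------+------
Missing icon  | Dana 
Stale cache   | Iris 
Login fails   | Quinn
Export error  | Quinn
Crash on save | Dana 


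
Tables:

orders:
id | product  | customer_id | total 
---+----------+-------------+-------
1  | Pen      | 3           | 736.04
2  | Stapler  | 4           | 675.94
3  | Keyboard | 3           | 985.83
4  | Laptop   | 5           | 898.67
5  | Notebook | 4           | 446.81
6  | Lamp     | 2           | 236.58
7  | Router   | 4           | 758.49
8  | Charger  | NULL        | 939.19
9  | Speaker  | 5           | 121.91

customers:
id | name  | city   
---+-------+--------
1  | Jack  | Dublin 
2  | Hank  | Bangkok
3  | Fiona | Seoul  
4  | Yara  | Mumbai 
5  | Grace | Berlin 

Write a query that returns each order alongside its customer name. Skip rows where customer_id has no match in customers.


INNER JOIN keeps only orders rows whose customer_id matches an id in customers. Walk through each order:
  - order 1 (Pen): customer_id=3 -> matches Fiona
  - order 2 (Stapler): customer_id=4 -> matches Yara
  - order 3 (Keyboard): customer_id=3 -> matches Fiona
  - order 4 (Laptop): customer_id=5 -> matches Grace
  - order 5 (Notebook): customer_id=4 -> matches Yara
  - order 6 (Lamp): customer_id=2 -> matches Hank
  - order 7 (Router): customer_id=4 -> matches Yara
  - order 8 (Charger): customer_id=NULL, no match -> dropped
  - order 9 (Speaker): customer_id=5 -> matches Grace
So 1 of 9 rows is dropped.

SQL:
SELECT a.product, b.name AS customer
FROM orders a
INNER JOIN customers b ON a.customer_id = b.id

Result:
product  | customer
---------+---------
Pen      | Fiona   
Stapler  | Yara    
Keyboard | Fiona   
Laptop   | Grace   
Notebook | Yara    
Lamp     | Hank    
Router   | Yara    
Speaker  | Grace   


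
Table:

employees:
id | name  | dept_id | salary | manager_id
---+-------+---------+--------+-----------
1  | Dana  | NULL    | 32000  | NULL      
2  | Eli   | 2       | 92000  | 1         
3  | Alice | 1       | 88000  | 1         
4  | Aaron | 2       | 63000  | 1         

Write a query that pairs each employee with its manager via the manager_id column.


This is a self-join: employees is joined to a second copy of itself, matching each row's manager_id to another row's id. Use LEFT JOIN so rows with manager_id=NULL are kept.
  - employee 1 (Dana): manager_id=NULL -> NULL
  - employee 2 (Eli): manager_id=1 -> Dana
  - employee 3 (Alice): manager_id=1 -> Dana
  - employee 4 (Aaron): manager_id=1 -> Dana

SQL:
SELECT a.name AS item, b.name AS manager
FROM employees a
LEFT JOIN employees b ON a.manager_id = b.id

Result:
item  | manager
------+--------
Dana  | NULL   
Eli   | Dana   
Alice | Dana   
Aaron | Dana   


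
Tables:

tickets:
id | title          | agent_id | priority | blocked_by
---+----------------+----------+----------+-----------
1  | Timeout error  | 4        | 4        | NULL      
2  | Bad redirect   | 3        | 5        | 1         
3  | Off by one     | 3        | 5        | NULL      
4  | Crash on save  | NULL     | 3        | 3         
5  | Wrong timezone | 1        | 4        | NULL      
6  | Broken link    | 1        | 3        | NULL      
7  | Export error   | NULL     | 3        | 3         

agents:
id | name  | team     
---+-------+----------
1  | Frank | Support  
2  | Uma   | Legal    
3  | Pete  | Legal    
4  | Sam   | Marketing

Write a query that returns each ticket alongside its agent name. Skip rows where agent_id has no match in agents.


INNER JOIN keeps only tickets rows whose agent_id matches an id in agents. Walk through each ticket:
  - ticket 1 (Timeout error): agent_id=4 -> matches Sam
  - ticket 2 (Bad redirect): agent_id=3 -> matches Pete
  - ticket 3 (Off by one): agent_id=3 -> matches Pete
  - ticket 4 (Crash on save): agent_id=NULL, no match -> dropped
  - ticket 5 (Wrong timezone): agent_id=1 -> matches Frank
  - ticket 6 (Broken link): agent_id=1 -> matches Frank
  - ticket 7 (Export error): agent_id=NULL, no match -> dropped
So 2 of 7 rows are dropped.

SQL:
SELECT a.title, b.name AS agent
FROM tickets a
INNER JOIN agents b ON a.agent_id = b.id

Result:
title          | agent
---------------+------
Timeout error  | Sam  
Bad redirect   | Pete 
Off by one     | Pete 
Wrong timezone | Frank
Broken link    | Frank


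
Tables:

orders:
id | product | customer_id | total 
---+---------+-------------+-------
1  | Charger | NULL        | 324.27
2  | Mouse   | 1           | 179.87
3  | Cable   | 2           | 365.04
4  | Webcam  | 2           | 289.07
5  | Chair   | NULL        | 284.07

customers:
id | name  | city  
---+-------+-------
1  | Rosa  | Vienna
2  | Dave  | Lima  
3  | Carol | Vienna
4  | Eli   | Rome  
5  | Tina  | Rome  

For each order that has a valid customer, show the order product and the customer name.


INNER JOIN keeps only orders rows whose customer_id matches an id in customers. Walk through each order:
  - order 1 (Charger): customer_id=NULL, no match -> dropped
  - order 2 (Mouse): customer_id=1 -> matches Rosa
  - order 3 (Cable): customer_id=2 -> matches Dave
  - order 4 (Webcam): customer_id=2 -> matches Dave
  - order 5 (Chair): customer_id=NULL, no match -> dropped
So 2 of 5 rows are dropped.

SQL:
SELECT a.product, b.name AS customer
FROM orders a
INNER JOIN customers b ON a.customer_id = b.id

Result:
product | customer
--------+---------
Mouse   | Rosa    
Cable   | Dave    
Webcam  | Dave    


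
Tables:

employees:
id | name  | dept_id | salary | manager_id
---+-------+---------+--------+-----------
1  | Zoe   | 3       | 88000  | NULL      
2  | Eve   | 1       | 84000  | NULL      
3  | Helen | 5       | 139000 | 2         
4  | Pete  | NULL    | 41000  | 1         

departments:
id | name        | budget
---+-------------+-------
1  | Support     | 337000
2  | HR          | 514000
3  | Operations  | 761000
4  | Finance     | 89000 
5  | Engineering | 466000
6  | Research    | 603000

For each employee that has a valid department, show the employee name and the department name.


INNER JOIN keeps only employees rows whose dept_id matches an id in departments. Walk through each employee:
  - employee 1 (Zoe): dept_id=3 -> matches Operations
  - employee 2 (Eve): dept_id=1 -> matches Support
  - employee 3 (Helen): dept_id=5 -> matches Engineering
  - employee 4 (Pete): dept_id=NULL, no match -> dropped
So 1 of 4 rows is dropped.

SQL:
SELECT a.name, b.name AS department
FROM employees a
INNER JOIN departments b ON a.dept_id = b.id

Result:
name  | department 
------+------------
Zoe   | Operations 
Eve   | Support    
Helen | Engineering


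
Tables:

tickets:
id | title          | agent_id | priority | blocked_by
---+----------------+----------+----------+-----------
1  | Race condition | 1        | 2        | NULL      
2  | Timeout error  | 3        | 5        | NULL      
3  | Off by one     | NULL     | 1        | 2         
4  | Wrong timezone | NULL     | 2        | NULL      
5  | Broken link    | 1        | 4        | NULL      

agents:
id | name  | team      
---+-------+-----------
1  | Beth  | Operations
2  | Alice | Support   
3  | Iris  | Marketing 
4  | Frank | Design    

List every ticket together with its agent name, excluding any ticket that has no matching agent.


INNER JOIN keeps only tickets rows whose agent_id matches an id in agents. Walk through each ticket:
  - ticket 1 (Race condition): agent_id=1 -> matches Beth
  - ticket 2 (Timeout error): agent_id=3 -> matches Iris
  - ticket 3 (Off by one): agent_id=NULL, no match -> dropped
  - ticket 4 (Wrong timezone): agent_id=NULL, no match -> dropped
  - ticket 5 (Broken link): agent_id=1 -> matches Beth
So 2 of 5 rows are dropped.

SQL:
SELECT a.title, b.name AS agent
FROM tickets a
INNER JOIN agents b ON a.agent_id = b.id

Result:
title          | agent
---------------+------
Race condition | Beth 
Timeout error  | Iris 
Broken link    | Beth 


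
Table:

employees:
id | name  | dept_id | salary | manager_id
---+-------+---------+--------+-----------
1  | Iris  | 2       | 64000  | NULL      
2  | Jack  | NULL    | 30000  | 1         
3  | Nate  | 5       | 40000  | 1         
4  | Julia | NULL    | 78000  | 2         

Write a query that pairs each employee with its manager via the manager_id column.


This is a self-join: employees is joined to a second copy of itself, matching each row's manager_id to another row's id. Use LEFT JOIN so rows with manager_id=NULL are kept.
  - employee 1 (Iris): manager_id=NULL -> NULL
  - employee 2 (Jack): manager_id=1 -> Iris
  - employee 3 (Nate): manager_id=1 -> Iris
  - employee 4 (Julia): manager_id=2 -> Jack

SQL:
SELECT a.name AS item, b.name AS manager
FROM employees a
LEFT JOIN employees b ON a.manager_id = b.id

Result:
item  | manager
------+--------
Iris  | NULL   
Jack  | Iris   
Nate  | Iris   
Julia | Jack   


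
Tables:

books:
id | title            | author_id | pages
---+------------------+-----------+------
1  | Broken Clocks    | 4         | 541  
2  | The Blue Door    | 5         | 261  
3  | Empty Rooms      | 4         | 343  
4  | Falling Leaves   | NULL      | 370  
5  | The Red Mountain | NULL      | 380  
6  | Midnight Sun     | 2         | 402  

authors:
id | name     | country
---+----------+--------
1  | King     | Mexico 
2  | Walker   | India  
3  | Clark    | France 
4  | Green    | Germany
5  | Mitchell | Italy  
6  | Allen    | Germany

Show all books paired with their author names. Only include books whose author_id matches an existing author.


INNER JOIN keeps only books rows whose author_id matches an id in authors. Walk through each book:
  - book 1 (Broken Clocks): author_id=4 -> matches Green
  - book 2 (The Blue Door): author_id=5 -> matches Mitchell
  - book 3 (Empty Rooms): author_id=4 -> matches Green
  - book 4 (Falling Leaves): author_id=NULL, no match -> dropped
  - book 5 (The Red Mountain): author_id=NULL, no match -> dropped
  - book 6 (Midnight Sun): author_id=2 -> matches Walker
So 2 of 6 rows are dropped.

SQL:
SELECT a.title, b.name AS author
FROM books a
INNER JOIN authors b ON a.author_id = b.id

Result:
title         | author  
--------------+---------
Broken Clocks | Green   
The Blue Door | Mitchell
Empty Rooms   | Green   
Midnight Sun  | Walker  
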